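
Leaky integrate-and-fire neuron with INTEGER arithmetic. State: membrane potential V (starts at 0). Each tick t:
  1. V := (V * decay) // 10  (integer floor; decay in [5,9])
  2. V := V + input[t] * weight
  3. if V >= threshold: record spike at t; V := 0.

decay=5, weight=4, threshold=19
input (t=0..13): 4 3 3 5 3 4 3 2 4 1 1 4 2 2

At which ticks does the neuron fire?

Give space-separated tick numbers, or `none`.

t=0: input=4 -> V=16
t=1: input=3 -> V=0 FIRE
t=2: input=3 -> V=12
t=3: input=5 -> V=0 FIRE
t=4: input=3 -> V=12
t=5: input=4 -> V=0 FIRE
t=6: input=3 -> V=12
t=7: input=2 -> V=14
t=8: input=4 -> V=0 FIRE
t=9: input=1 -> V=4
t=10: input=1 -> V=6
t=11: input=4 -> V=0 FIRE
t=12: input=2 -> V=8
t=13: input=2 -> V=12

Answer: 1 3 5 8 11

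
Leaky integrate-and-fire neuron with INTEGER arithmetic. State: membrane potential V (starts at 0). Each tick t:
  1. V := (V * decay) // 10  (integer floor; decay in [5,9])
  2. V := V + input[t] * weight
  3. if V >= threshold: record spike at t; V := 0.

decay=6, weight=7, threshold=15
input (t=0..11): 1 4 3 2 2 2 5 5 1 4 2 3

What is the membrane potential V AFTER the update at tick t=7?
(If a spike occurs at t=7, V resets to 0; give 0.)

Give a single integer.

t=0: input=1 -> V=7
t=1: input=4 -> V=0 FIRE
t=2: input=3 -> V=0 FIRE
t=3: input=2 -> V=14
t=4: input=2 -> V=0 FIRE
t=5: input=2 -> V=14
t=6: input=5 -> V=0 FIRE
t=7: input=5 -> V=0 FIRE
t=8: input=1 -> V=7
t=9: input=4 -> V=0 FIRE
t=10: input=2 -> V=14
t=11: input=3 -> V=0 FIRE

Answer: 0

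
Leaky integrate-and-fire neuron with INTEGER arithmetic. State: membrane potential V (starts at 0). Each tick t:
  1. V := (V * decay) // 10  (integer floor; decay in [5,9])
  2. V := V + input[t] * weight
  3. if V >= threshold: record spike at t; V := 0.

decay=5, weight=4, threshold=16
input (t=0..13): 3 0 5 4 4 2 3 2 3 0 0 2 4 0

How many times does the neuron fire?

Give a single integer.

Answer: 6

Derivation:
t=0: input=3 -> V=12
t=1: input=0 -> V=6
t=2: input=5 -> V=0 FIRE
t=3: input=4 -> V=0 FIRE
t=4: input=4 -> V=0 FIRE
t=5: input=2 -> V=8
t=6: input=3 -> V=0 FIRE
t=7: input=2 -> V=8
t=8: input=3 -> V=0 FIRE
t=9: input=0 -> V=0
t=10: input=0 -> V=0
t=11: input=2 -> V=8
t=12: input=4 -> V=0 FIRE
t=13: input=0 -> V=0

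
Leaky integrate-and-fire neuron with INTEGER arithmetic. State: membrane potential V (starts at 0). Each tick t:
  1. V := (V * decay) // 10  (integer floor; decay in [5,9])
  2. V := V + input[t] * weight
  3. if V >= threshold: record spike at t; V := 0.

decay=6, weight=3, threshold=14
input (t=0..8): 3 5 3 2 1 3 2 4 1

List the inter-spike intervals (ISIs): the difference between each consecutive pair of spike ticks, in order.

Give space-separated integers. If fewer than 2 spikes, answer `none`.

Answer: 4 2

Derivation:
t=0: input=3 -> V=9
t=1: input=5 -> V=0 FIRE
t=2: input=3 -> V=9
t=3: input=2 -> V=11
t=4: input=1 -> V=9
t=5: input=3 -> V=0 FIRE
t=6: input=2 -> V=6
t=7: input=4 -> V=0 FIRE
t=8: input=1 -> V=3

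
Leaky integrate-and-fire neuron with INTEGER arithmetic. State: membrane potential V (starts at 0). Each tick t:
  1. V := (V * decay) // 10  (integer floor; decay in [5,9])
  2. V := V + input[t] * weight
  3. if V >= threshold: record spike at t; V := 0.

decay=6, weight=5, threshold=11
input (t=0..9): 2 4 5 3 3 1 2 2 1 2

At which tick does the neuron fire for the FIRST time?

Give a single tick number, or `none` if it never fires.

t=0: input=2 -> V=10
t=1: input=4 -> V=0 FIRE
t=2: input=5 -> V=0 FIRE
t=3: input=3 -> V=0 FIRE
t=4: input=3 -> V=0 FIRE
t=5: input=1 -> V=5
t=6: input=2 -> V=0 FIRE
t=7: input=2 -> V=10
t=8: input=1 -> V=0 FIRE
t=9: input=2 -> V=10

Answer: 1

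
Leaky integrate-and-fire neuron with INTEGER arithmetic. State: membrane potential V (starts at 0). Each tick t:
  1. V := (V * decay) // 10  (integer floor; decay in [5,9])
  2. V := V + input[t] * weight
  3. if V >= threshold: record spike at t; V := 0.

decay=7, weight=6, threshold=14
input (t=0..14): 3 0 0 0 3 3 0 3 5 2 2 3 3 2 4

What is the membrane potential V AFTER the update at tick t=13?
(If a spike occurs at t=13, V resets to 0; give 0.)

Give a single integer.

Answer: 12

Derivation:
t=0: input=3 -> V=0 FIRE
t=1: input=0 -> V=0
t=2: input=0 -> V=0
t=3: input=0 -> V=0
t=4: input=3 -> V=0 FIRE
t=5: input=3 -> V=0 FIRE
t=6: input=0 -> V=0
t=7: input=3 -> V=0 FIRE
t=8: input=5 -> V=0 FIRE
t=9: input=2 -> V=12
t=10: input=2 -> V=0 FIRE
t=11: input=3 -> V=0 FIRE
t=12: input=3 -> V=0 FIRE
t=13: input=2 -> V=12
t=14: input=4 -> V=0 FIRE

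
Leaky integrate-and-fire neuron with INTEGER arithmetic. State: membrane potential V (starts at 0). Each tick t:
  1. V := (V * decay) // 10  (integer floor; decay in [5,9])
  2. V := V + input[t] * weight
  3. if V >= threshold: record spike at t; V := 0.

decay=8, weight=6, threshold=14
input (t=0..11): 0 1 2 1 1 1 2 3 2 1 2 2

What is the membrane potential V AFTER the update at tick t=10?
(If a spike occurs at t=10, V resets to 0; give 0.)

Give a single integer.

Answer: 12

Derivation:
t=0: input=0 -> V=0
t=1: input=1 -> V=6
t=2: input=2 -> V=0 FIRE
t=3: input=1 -> V=6
t=4: input=1 -> V=10
t=5: input=1 -> V=0 FIRE
t=6: input=2 -> V=12
t=7: input=3 -> V=0 FIRE
t=8: input=2 -> V=12
t=9: input=1 -> V=0 FIRE
t=10: input=2 -> V=12
t=11: input=2 -> V=0 FIRE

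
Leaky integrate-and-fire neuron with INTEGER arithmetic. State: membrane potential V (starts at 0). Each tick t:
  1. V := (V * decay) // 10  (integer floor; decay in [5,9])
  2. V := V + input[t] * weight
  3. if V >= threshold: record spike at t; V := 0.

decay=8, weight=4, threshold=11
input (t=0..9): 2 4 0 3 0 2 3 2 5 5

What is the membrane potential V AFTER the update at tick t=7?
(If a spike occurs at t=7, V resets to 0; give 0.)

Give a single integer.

t=0: input=2 -> V=8
t=1: input=4 -> V=0 FIRE
t=2: input=0 -> V=0
t=3: input=3 -> V=0 FIRE
t=4: input=0 -> V=0
t=5: input=2 -> V=8
t=6: input=3 -> V=0 FIRE
t=7: input=2 -> V=8
t=8: input=5 -> V=0 FIRE
t=9: input=5 -> V=0 FIRE

Answer: 8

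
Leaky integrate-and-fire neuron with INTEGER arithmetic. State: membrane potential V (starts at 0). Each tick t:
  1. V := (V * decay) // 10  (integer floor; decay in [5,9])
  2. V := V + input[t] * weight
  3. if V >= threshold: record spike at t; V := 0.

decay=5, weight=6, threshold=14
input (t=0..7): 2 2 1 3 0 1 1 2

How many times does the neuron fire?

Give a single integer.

t=0: input=2 -> V=12
t=1: input=2 -> V=0 FIRE
t=2: input=1 -> V=6
t=3: input=3 -> V=0 FIRE
t=4: input=0 -> V=0
t=5: input=1 -> V=6
t=6: input=1 -> V=9
t=7: input=2 -> V=0 FIRE

Answer: 3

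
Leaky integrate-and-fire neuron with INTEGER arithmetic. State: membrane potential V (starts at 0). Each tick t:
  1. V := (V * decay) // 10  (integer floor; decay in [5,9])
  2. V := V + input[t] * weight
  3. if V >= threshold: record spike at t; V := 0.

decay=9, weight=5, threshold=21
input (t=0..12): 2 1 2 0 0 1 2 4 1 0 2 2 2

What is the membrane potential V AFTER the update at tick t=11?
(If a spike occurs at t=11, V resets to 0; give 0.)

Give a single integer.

Answer: 0

Derivation:
t=0: input=2 -> V=10
t=1: input=1 -> V=14
t=2: input=2 -> V=0 FIRE
t=3: input=0 -> V=0
t=4: input=0 -> V=0
t=5: input=1 -> V=5
t=6: input=2 -> V=14
t=7: input=4 -> V=0 FIRE
t=8: input=1 -> V=5
t=9: input=0 -> V=4
t=10: input=2 -> V=13
t=11: input=2 -> V=0 FIRE
t=12: input=2 -> V=10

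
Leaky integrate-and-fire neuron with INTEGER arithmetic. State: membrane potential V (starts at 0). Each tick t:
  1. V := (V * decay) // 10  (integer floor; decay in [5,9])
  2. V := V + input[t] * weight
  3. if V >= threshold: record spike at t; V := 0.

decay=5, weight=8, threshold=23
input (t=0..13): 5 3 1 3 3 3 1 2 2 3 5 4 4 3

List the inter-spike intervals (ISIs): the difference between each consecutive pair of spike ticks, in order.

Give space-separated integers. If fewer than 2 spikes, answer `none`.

t=0: input=5 -> V=0 FIRE
t=1: input=3 -> V=0 FIRE
t=2: input=1 -> V=8
t=3: input=3 -> V=0 FIRE
t=4: input=3 -> V=0 FIRE
t=5: input=3 -> V=0 FIRE
t=6: input=1 -> V=8
t=7: input=2 -> V=20
t=8: input=2 -> V=0 FIRE
t=9: input=3 -> V=0 FIRE
t=10: input=5 -> V=0 FIRE
t=11: input=4 -> V=0 FIRE
t=12: input=4 -> V=0 FIRE
t=13: input=3 -> V=0 FIRE

Answer: 1 2 1 1 3 1 1 1 1 1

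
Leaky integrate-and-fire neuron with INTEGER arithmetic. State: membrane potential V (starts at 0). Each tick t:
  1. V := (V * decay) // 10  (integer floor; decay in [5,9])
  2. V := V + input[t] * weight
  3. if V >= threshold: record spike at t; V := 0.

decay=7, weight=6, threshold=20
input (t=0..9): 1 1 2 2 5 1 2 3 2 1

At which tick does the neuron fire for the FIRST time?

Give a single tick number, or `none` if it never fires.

t=0: input=1 -> V=6
t=1: input=1 -> V=10
t=2: input=2 -> V=19
t=3: input=2 -> V=0 FIRE
t=4: input=5 -> V=0 FIRE
t=5: input=1 -> V=6
t=6: input=2 -> V=16
t=7: input=3 -> V=0 FIRE
t=8: input=2 -> V=12
t=9: input=1 -> V=14

Answer: 3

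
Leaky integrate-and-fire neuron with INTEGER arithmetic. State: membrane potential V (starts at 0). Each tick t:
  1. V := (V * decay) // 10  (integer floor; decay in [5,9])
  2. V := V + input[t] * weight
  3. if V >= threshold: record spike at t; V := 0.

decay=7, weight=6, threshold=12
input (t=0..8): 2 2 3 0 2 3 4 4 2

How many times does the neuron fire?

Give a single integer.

t=0: input=2 -> V=0 FIRE
t=1: input=2 -> V=0 FIRE
t=2: input=3 -> V=0 FIRE
t=3: input=0 -> V=0
t=4: input=2 -> V=0 FIRE
t=5: input=3 -> V=0 FIRE
t=6: input=4 -> V=0 FIRE
t=7: input=4 -> V=0 FIRE
t=8: input=2 -> V=0 FIRE

Answer: 8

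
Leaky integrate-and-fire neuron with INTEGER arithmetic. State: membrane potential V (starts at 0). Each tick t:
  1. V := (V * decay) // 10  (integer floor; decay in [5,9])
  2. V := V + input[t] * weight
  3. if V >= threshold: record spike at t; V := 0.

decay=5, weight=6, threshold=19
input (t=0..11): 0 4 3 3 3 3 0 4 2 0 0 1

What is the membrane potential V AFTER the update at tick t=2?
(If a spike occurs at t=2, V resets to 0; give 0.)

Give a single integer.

Answer: 18

Derivation:
t=0: input=0 -> V=0
t=1: input=4 -> V=0 FIRE
t=2: input=3 -> V=18
t=3: input=3 -> V=0 FIRE
t=4: input=3 -> V=18
t=5: input=3 -> V=0 FIRE
t=6: input=0 -> V=0
t=7: input=4 -> V=0 FIRE
t=8: input=2 -> V=12
t=9: input=0 -> V=6
t=10: input=0 -> V=3
t=11: input=1 -> V=7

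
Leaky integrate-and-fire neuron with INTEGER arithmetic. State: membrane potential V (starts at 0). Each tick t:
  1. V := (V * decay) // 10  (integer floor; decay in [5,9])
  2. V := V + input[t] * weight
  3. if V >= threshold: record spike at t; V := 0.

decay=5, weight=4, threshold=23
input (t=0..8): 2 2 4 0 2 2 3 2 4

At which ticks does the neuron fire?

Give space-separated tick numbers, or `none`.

Answer: 8

Derivation:
t=0: input=2 -> V=8
t=1: input=2 -> V=12
t=2: input=4 -> V=22
t=3: input=0 -> V=11
t=4: input=2 -> V=13
t=5: input=2 -> V=14
t=6: input=3 -> V=19
t=7: input=2 -> V=17
t=8: input=4 -> V=0 FIRE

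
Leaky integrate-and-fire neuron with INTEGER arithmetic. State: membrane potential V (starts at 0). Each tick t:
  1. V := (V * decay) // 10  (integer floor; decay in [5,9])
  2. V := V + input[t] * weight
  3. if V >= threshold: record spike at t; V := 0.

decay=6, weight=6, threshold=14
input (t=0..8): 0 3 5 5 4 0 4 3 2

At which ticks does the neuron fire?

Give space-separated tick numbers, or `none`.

Answer: 1 2 3 4 6 7

Derivation:
t=0: input=0 -> V=0
t=1: input=3 -> V=0 FIRE
t=2: input=5 -> V=0 FIRE
t=3: input=5 -> V=0 FIRE
t=4: input=4 -> V=0 FIRE
t=5: input=0 -> V=0
t=6: input=4 -> V=0 FIRE
t=7: input=3 -> V=0 FIRE
t=8: input=2 -> V=12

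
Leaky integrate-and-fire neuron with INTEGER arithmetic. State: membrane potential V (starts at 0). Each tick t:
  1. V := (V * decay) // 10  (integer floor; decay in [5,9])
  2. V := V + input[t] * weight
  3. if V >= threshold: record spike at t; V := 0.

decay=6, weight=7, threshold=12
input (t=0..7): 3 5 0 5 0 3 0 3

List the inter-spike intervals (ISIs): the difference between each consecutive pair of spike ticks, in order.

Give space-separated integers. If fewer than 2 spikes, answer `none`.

Answer: 1 2 2 2

Derivation:
t=0: input=3 -> V=0 FIRE
t=1: input=5 -> V=0 FIRE
t=2: input=0 -> V=0
t=3: input=5 -> V=0 FIRE
t=4: input=0 -> V=0
t=5: input=3 -> V=0 FIRE
t=6: input=0 -> V=0
t=7: input=3 -> V=0 FIRE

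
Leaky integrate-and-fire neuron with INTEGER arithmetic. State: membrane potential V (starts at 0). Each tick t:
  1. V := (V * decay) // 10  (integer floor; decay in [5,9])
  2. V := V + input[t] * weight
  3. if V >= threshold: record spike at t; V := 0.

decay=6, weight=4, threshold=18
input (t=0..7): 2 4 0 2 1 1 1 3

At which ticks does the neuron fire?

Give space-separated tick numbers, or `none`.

Answer: 1

Derivation:
t=0: input=2 -> V=8
t=1: input=4 -> V=0 FIRE
t=2: input=0 -> V=0
t=3: input=2 -> V=8
t=4: input=1 -> V=8
t=5: input=1 -> V=8
t=6: input=1 -> V=8
t=7: input=3 -> V=16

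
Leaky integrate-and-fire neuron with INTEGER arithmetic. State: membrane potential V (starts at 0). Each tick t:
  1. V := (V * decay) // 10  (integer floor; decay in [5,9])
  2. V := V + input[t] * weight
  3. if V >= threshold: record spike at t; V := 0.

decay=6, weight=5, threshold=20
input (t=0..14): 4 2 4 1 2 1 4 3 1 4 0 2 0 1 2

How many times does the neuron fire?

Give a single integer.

t=0: input=4 -> V=0 FIRE
t=1: input=2 -> V=10
t=2: input=4 -> V=0 FIRE
t=3: input=1 -> V=5
t=4: input=2 -> V=13
t=5: input=1 -> V=12
t=6: input=4 -> V=0 FIRE
t=7: input=3 -> V=15
t=8: input=1 -> V=14
t=9: input=4 -> V=0 FIRE
t=10: input=0 -> V=0
t=11: input=2 -> V=10
t=12: input=0 -> V=6
t=13: input=1 -> V=8
t=14: input=2 -> V=14

Answer: 4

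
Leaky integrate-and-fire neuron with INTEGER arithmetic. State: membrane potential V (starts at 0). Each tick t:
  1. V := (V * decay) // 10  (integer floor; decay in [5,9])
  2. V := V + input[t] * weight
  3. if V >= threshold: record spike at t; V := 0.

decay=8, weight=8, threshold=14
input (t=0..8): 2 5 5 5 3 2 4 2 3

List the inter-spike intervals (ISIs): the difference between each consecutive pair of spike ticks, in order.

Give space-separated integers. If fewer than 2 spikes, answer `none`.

Answer: 1 1 1 1 1 1 1 1

Derivation:
t=0: input=2 -> V=0 FIRE
t=1: input=5 -> V=0 FIRE
t=2: input=5 -> V=0 FIRE
t=3: input=5 -> V=0 FIRE
t=4: input=3 -> V=0 FIRE
t=5: input=2 -> V=0 FIRE
t=6: input=4 -> V=0 FIRE
t=7: input=2 -> V=0 FIRE
t=8: input=3 -> V=0 FIRE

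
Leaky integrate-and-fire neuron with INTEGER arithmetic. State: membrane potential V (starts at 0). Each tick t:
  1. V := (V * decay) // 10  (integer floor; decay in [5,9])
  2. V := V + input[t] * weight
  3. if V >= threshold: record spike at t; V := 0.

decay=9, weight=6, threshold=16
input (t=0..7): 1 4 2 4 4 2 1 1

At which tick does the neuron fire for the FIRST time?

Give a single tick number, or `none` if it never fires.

t=0: input=1 -> V=6
t=1: input=4 -> V=0 FIRE
t=2: input=2 -> V=12
t=3: input=4 -> V=0 FIRE
t=4: input=4 -> V=0 FIRE
t=5: input=2 -> V=12
t=6: input=1 -> V=0 FIRE
t=7: input=1 -> V=6

Answer: 1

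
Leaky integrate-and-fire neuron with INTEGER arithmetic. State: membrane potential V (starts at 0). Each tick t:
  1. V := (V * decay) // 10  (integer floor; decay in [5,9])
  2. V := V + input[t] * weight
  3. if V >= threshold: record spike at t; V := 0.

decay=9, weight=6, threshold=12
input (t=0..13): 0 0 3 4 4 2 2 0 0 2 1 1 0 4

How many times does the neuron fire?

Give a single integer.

t=0: input=0 -> V=0
t=1: input=0 -> V=0
t=2: input=3 -> V=0 FIRE
t=3: input=4 -> V=0 FIRE
t=4: input=4 -> V=0 FIRE
t=5: input=2 -> V=0 FIRE
t=6: input=2 -> V=0 FIRE
t=7: input=0 -> V=0
t=8: input=0 -> V=0
t=9: input=2 -> V=0 FIRE
t=10: input=1 -> V=6
t=11: input=1 -> V=11
t=12: input=0 -> V=9
t=13: input=4 -> V=0 FIRE

Answer: 7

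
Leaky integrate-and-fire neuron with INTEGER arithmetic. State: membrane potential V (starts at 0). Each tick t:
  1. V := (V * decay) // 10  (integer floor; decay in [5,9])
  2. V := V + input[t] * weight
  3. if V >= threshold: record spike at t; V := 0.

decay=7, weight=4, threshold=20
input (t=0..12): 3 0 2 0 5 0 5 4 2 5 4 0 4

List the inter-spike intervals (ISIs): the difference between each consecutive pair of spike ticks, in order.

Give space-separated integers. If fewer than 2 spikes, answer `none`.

t=0: input=3 -> V=12
t=1: input=0 -> V=8
t=2: input=2 -> V=13
t=3: input=0 -> V=9
t=4: input=5 -> V=0 FIRE
t=5: input=0 -> V=0
t=6: input=5 -> V=0 FIRE
t=7: input=4 -> V=16
t=8: input=2 -> V=19
t=9: input=5 -> V=0 FIRE
t=10: input=4 -> V=16
t=11: input=0 -> V=11
t=12: input=4 -> V=0 FIRE

Answer: 2 3 3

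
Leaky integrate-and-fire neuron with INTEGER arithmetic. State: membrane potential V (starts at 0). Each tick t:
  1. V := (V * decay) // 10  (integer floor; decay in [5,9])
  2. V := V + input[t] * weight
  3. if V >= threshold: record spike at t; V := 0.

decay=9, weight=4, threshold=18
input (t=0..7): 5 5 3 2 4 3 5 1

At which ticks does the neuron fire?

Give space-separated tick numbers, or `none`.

Answer: 0 1 3 5 6

Derivation:
t=0: input=5 -> V=0 FIRE
t=1: input=5 -> V=0 FIRE
t=2: input=3 -> V=12
t=3: input=2 -> V=0 FIRE
t=4: input=4 -> V=16
t=5: input=3 -> V=0 FIRE
t=6: input=5 -> V=0 FIRE
t=7: input=1 -> V=4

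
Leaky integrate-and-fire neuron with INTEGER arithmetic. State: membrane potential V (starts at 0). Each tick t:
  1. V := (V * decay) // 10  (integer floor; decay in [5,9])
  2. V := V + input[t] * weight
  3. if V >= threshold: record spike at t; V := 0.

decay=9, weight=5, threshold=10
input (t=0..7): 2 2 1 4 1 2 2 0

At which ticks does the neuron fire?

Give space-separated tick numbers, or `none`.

Answer: 0 1 3 5 6

Derivation:
t=0: input=2 -> V=0 FIRE
t=1: input=2 -> V=0 FIRE
t=2: input=1 -> V=5
t=3: input=4 -> V=0 FIRE
t=4: input=1 -> V=5
t=5: input=2 -> V=0 FIRE
t=6: input=2 -> V=0 FIRE
t=7: input=0 -> V=0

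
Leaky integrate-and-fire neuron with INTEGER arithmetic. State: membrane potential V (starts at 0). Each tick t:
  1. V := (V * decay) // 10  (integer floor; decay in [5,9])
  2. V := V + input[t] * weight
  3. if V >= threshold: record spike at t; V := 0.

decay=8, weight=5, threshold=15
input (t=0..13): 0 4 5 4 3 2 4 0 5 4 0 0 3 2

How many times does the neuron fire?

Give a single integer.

Answer: 8

Derivation:
t=0: input=0 -> V=0
t=1: input=4 -> V=0 FIRE
t=2: input=5 -> V=0 FIRE
t=3: input=4 -> V=0 FIRE
t=4: input=3 -> V=0 FIRE
t=5: input=2 -> V=10
t=6: input=4 -> V=0 FIRE
t=7: input=0 -> V=0
t=8: input=5 -> V=0 FIRE
t=9: input=4 -> V=0 FIRE
t=10: input=0 -> V=0
t=11: input=0 -> V=0
t=12: input=3 -> V=0 FIRE
t=13: input=2 -> V=10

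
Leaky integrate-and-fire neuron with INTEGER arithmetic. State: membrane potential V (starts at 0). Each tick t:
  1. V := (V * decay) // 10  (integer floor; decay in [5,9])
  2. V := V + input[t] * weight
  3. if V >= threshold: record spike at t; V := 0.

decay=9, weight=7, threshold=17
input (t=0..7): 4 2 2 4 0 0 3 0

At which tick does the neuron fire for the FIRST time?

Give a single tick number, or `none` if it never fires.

Answer: 0

Derivation:
t=0: input=4 -> V=0 FIRE
t=1: input=2 -> V=14
t=2: input=2 -> V=0 FIRE
t=3: input=4 -> V=0 FIRE
t=4: input=0 -> V=0
t=5: input=0 -> V=0
t=6: input=3 -> V=0 FIRE
t=7: input=0 -> V=0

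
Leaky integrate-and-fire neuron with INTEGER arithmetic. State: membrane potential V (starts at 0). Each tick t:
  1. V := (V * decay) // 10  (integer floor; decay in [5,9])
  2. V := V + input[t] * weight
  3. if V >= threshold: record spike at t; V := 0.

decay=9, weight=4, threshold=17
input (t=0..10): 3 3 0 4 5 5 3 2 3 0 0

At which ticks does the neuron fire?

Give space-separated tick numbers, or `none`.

Answer: 1 4 5 7

Derivation:
t=0: input=3 -> V=12
t=1: input=3 -> V=0 FIRE
t=2: input=0 -> V=0
t=3: input=4 -> V=16
t=4: input=5 -> V=0 FIRE
t=5: input=5 -> V=0 FIRE
t=6: input=3 -> V=12
t=7: input=2 -> V=0 FIRE
t=8: input=3 -> V=12
t=9: input=0 -> V=10
t=10: input=0 -> V=9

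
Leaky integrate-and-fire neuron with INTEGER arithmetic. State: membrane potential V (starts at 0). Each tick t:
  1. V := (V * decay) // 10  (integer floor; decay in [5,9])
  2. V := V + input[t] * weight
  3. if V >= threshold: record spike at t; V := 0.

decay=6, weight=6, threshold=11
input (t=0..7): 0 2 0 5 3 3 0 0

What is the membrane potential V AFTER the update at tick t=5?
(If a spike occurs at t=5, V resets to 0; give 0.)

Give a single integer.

t=0: input=0 -> V=0
t=1: input=2 -> V=0 FIRE
t=2: input=0 -> V=0
t=3: input=5 -> V=0 FIRE
t=4: input=3 -> V=0 FIRE
t=5: input=3 -> V=0 FIRE
t=6: input=0 -> V=0
t=7: input=0 -> V=0

Answer: 0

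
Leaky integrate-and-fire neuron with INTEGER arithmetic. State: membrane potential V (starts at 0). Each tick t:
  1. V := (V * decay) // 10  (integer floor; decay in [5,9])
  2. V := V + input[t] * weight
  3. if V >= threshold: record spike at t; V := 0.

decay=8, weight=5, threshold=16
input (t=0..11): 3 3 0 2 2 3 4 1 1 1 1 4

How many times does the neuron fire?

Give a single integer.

t=0: input=3 -> V=15
t=1: input=3 -> V=0 FIRE
t=2: input=0 -> V=0
t=3: input=2 -> V=10
t=4: input=2 -> V=0 FIRE
t=5: input=3 -> V=15
t=6: input=4 -> V=0 FIRE
t=7: input=1 -> V=5
t=8: input=1 -> V=9
t=9: input=1 -> V=12
t=10: input=1 -> V=14
t=11: input=4 -> V=0 FIRE

Answer: 4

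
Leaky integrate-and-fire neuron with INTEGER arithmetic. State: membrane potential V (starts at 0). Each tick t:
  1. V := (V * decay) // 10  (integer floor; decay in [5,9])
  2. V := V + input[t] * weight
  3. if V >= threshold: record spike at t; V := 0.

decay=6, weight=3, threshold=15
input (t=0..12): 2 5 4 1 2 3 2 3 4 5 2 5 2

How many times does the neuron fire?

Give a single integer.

Answer: 5

Derivation:
t=0: input=2 -> V=6
t=1: input=5 -> V=0 FIRE
t=2: input=4 -> V=12
t=3: input=1 -> V=10
t=4: input=2 -> V=12
t=5: input=3 -> V=0 FIRE
t=6: input=2 -> V=6
t=7: input=3 -> V=12
t=8: input=4 -> V=0 FIRE
t=9: input=5 -> V=0 FIRE
t=10: input=2 -> V=6
t=11: input=5 -> V=0 FIRE
t=12: input=2 -> V=6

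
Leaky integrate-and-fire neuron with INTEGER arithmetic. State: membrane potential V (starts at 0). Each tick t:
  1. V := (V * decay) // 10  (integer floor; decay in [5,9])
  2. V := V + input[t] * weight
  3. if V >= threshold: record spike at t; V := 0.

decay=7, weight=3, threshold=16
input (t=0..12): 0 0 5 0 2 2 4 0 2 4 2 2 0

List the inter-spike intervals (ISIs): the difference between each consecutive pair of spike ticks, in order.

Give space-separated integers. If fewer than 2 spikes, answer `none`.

t=0: input=0 -> V=0
t=1: input=0 -> V=0
t=2: input=5 -> V=15
t=3: input=0 -> V=10
t=4: input=2 -> V=13
t=5: input=2 -> V=15
t=6: input=4 -> V=0 FIRE
t=7: input=0 -> V=0
t=8: input=2 -> V=6
t=9: input=4 -> V=0 FIRE
t=10: input=2 -> V=6
t=11: input=2 -> V=10
t=12: input=0 -> V=7

Answer: 3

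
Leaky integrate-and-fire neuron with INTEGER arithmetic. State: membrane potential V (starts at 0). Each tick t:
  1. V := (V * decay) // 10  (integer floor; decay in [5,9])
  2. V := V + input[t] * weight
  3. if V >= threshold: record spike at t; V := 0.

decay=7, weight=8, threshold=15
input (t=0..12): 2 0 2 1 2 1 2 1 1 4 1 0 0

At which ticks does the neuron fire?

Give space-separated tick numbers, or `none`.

Answer: 0 2 4 6 9

Derivation:
t=0: input=2 -> V=0 FIRE
t=1: input=0 -> V=0
t=2: input=2 -> V=0 FIRE
t=3: input=1 -> V=8
t=4: input=2 -> V=0 FIRE
t=5: input=1 -> V=8
t=6: input=2 -> V=0 FIRE
t=7: input=1 -> V=8
t=8: input=1 -> V=13
t=9: input=4 -> V=0 FIRE
t=10: input=1 -> V=8
t=11: input=0 -> V=5
t=12: input=0 -> V=3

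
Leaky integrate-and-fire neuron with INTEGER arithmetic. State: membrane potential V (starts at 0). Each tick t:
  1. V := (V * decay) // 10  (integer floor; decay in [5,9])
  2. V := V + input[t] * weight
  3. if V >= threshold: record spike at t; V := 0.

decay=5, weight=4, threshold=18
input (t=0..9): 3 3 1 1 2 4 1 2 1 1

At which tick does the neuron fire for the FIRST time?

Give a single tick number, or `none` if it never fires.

t=0: input=3 -> V=12
t=1: input=3 -> V=0 FIRE
t=2: input=1 -> V=4
t=3: input=1 -> V=6
t=4: input=2 -> V=11
t=5: input=4 -> V=0 FIRE
t=6: input=1 -> V=4
t=7: input=2 -> V=10
t=8: input=1 -> V=9
t=9: input=1 -> V=8

Answer: 1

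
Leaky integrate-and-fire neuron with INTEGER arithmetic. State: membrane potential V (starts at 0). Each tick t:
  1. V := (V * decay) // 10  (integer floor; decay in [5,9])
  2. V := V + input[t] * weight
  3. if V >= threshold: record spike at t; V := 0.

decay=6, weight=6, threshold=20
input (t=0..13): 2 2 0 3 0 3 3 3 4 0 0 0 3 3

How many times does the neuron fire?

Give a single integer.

t=0: input=2 -> V=12
t=1: input=2 -> V=19
t=2: input=0 -> V=11
t=3: input=3 -> V=0 FIRE
t=4: input=0 -> V=0
t=5: input=3 -> V=18
t=6: input=3 -> V=0 FIRE
t=7: input=3 -> V=18
t=8: input=4 -> V=0 FIRE
t=9: input=0 -> V=0
t=10: input=0 -> V=0
t=11: input=0 -> V=0
t=12: input=3 -> V=18
t=13: input=3 -> V=0 FIRE

Answer: 4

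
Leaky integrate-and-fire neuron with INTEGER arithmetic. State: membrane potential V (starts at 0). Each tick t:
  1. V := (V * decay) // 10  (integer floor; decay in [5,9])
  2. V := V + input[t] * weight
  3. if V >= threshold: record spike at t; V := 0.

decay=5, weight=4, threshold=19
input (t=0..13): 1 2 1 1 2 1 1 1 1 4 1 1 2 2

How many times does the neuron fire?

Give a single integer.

t=0: input=1 -> V=4
t=1: input=2 -> V=10
t=2: input=1 -> V=9
t=3: input=1 -> V=8
t=4: input=2 -> V=12
t=5: input=1 -> V=10
t=6: input=1 -> V=9
t=7: input=1 -> V=8
t=8: input=1 -> V=8
t=9: input=4 -> V=0 FIRE
t=10: input=1 -> V=4
t=11: input=1 -> V=6
t=12: input=2 -> V=11
t=13: input=2 -> V=13

Answer: 1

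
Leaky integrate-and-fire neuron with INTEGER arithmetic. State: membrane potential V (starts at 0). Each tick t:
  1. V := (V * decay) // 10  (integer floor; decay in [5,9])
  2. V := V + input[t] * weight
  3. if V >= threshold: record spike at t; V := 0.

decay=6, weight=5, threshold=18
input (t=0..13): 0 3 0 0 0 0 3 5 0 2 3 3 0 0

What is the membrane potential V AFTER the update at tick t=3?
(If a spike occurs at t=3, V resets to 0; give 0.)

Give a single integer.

t=0: input=0 -> V=0
t=1: input=3 -> V=15
t=2: input=0 -> V=9
t=3: input=0 -> V=5
t=4: input=0 -> V=3
t=5: input=0 -> V=1
t=6: input=3 -> V=15
t=7: input=5 -> V=0 FIRE
t=8: input=0 -> V=0
t=9: input=2 -> V=10
t=10: input=3 -> V=0 FIRE
t=11: input=3 -> V=15
t=12: input=0 -> V=9
t=13: input=0 -> V=5

Answer: 5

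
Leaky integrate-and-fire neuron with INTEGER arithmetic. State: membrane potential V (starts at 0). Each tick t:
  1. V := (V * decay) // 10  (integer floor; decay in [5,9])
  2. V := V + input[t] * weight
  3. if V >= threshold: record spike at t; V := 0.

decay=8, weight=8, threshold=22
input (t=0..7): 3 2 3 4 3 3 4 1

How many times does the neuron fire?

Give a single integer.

Answer: 6

Derivation:
t=0: input=3 -> V=0 FIRE
t=1: input=2 -> V=16
t=2: input=3 -> V=0 FIRE
t=3: input=4 -> V=0 FIRE
t=4: input=3 -> V=0 FIRE
t=5: input=3 -> V=0 FIRE
t=6: input=4 -> V=0 FIRE
t=7: input=1 -> V=8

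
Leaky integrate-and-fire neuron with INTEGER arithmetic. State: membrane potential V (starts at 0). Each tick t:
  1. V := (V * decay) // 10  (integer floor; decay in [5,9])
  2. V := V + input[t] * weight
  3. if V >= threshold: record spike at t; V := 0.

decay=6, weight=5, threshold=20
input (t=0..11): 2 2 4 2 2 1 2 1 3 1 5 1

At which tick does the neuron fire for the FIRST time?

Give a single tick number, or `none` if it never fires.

t=0: input=2 -> V=10
t=1: input=2 -> V=16
t=2: input=4 -> V=0 FIRE
t=3: input=2 -> V=10
t=4: input=2 -> V=16
t=5: input=1 -> V=14
t=6: input=2 -> V=18
t=7: input=1 -> V=15
t=8: input=3 -> V=0 FIRE
t=9: input=1 -> V=5
t=10: input=5 -> V=0 FIRE
t=11: input=1 -> V=5

Answer: 2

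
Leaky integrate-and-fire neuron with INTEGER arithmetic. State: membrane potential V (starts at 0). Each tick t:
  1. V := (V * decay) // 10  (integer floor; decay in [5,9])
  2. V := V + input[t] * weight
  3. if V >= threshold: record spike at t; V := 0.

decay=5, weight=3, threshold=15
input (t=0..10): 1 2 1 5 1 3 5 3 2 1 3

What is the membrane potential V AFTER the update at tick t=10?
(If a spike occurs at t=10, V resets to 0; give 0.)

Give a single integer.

t=0: input=1 -> V=3
t=1: input=2 -> V=7
t=2: input=1 -> V=6
t=3: input=5 -> V=0 FIRE
t=4: input=1 -> V=3
t=5: input=3 -> V=10
t=6: input=5 -> V=0 FIRE
t=7: input=3 -> V=9
t=8: input=2 -> V=10
t=9: input=1 -> V=8
t=10: input=3 -> V=13

Answer: 13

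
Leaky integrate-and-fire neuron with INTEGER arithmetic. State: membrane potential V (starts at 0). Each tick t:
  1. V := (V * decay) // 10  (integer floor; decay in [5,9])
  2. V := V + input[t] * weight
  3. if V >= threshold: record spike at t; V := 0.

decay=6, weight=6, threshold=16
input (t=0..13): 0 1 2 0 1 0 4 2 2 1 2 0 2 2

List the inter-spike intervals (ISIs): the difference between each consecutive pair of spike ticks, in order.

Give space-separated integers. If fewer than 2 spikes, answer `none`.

Answer: 2 4

Derivation:
t=0: input=0 -> V=0
t=1: input=1 -> V=6
t=2: input=2 -> V=15
t=3: input=0 -> V=9
t=4: input=1 -> V=11
t=5: input=0 -> V=6
t=6: input=4 -> V=0 FIRE
t=7: input=2 -> V=12
t=8: input=2 -> V=0 FIRE
t=9: input=1 -> V=6
t=10: input=2 -> V=15
t=11: input=0 -> V=9
t=12: input=2 -> V=0 FIRE
t=13: input=2 -> V=12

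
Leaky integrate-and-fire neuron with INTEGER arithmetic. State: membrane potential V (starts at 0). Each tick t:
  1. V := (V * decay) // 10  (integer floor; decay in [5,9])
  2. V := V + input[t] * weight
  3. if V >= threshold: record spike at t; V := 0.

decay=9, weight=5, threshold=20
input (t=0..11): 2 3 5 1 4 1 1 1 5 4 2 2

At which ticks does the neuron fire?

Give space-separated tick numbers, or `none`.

Answer: 1 2 4 8 9

Derivation:
t=0: input=2 -> V=10
t=1: input=3 -> V=0 FIRE
t=2: input=5 -> V=0 FIRE
t=3: input=1 -> V=5
t=4: input=4 -> V=0 FIRE
t=5: input=1 -> V=5
t=6: input=1 -> V=9
t=7: input=1 -> V=13
t=8: input=5 -> V=0 FIRE
t=9: input=4 -> V=0 FIRE
t=10: input=2 -> V=10
t=11: input=2 -> V=19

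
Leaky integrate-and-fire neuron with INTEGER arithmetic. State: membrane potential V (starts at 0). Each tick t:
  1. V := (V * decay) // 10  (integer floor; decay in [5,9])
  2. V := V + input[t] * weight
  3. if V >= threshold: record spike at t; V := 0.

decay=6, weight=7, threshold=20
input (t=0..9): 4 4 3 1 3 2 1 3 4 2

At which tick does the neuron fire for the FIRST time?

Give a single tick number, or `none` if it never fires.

Answer: 0

Derivation:
t=0: input=4 -> V=0 FIRE
t=1: input=4 -> V=0 FIRE
t=2: input=3 -> V=0 FIRE
t=3: input=1 -> V=7
t=4: input=3 -> V=0 FIRE
t=5: input=2 -> V=14
t=6: input=1 -> V=15
t=7: input=3 -> V=0 FIRE
t=8: input=4 -> V=0 FIRE
t=9: input=2 -> V=14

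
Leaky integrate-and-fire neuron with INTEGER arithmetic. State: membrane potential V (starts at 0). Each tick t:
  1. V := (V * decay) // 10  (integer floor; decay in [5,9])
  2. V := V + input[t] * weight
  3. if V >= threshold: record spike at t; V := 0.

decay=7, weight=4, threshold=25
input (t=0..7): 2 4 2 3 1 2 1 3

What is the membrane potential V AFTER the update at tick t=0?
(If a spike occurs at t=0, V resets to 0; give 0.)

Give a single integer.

t=0: input=2 -> V=8
t=1: input=4 -> V=21
t=2: input=2 -> V=22
t=3: input=3 -> V=0 FIRE
t=4: input=1 -> V=4
t=5: input=2 -> V=10
t=6: input=1 -> V=11
t=7: input=3 -> V=19

Answer: 8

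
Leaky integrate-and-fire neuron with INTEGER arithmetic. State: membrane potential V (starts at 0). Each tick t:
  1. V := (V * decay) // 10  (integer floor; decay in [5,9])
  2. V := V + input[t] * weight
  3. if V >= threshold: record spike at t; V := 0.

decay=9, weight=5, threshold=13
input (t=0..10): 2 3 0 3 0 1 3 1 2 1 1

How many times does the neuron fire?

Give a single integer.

Answer: 4

Derivation:
t=0: input=2 -> V=10
t=1: input=3 -> V=0 FIRE
t=2: input=0 -> V=0
t=3: input=3 -> V=0 FIRE
t=4: input=0 -> V=0
t=5: input=1 -> V=5
t=6: input=3 -> V=0 FIRE
t=7: input=1 -> V=5
t=8: input=2 -> V=0 FIRE
t=9: input=1 -> V=5
t=10: input=1 -> V=9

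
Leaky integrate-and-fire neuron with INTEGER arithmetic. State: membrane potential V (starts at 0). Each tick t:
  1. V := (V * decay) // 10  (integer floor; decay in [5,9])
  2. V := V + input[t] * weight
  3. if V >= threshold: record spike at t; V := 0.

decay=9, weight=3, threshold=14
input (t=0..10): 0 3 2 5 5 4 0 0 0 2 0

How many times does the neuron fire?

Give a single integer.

Answer: 3

Derivation:
t=0: input=0 -> V=0
t=1: input=3 -> V=9
t=2: input=2 -> V=0 FIRE
t=3: input=5 -> V=0 FIRE
t=4: input=5 -> V=0 FIRE
t=5: input=4 -> V=12
t=6: input=0 -> V=10
t=7: input=0 -> V=9
t=8: input=0 -> V=8
t=9: input=2 -> V=13
t=10: input=0 -> V=11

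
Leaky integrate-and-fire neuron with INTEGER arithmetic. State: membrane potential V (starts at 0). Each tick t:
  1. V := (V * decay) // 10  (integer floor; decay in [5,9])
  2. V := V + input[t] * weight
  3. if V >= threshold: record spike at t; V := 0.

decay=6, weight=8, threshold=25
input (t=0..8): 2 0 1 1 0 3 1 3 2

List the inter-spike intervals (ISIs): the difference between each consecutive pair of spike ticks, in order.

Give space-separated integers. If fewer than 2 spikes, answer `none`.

Answer: 2

Derivation:
t=0: input=2 -> V=16
t=1: input=0 -> V=9
t=2: input=1 -> V=13
t=3: input=1 -> V=15
t=4: input=0 -> V=9
t=5: input=3 -> V=0 FIRE
t=6: input=1 -> V=8
t=7: input=3 -> V=0 FIRE
t=8: input=2 -> V=16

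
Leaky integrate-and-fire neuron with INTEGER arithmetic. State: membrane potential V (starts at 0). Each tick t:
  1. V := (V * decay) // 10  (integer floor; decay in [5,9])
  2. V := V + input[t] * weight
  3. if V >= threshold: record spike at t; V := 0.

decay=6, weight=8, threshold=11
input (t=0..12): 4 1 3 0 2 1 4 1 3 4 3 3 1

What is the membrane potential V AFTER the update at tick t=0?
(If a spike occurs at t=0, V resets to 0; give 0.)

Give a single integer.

Answer: 0

Derivation:
t=0: input=4 -> V=0 FIRE
t=1: input=1 -> V=8
t=2: input=3 -> V=0 FIRE
t=3: input=0 -> V=0
t=4: input=2 -> V=0 FIRE
t=5: input=1 -> V=8
t=6: input=4 -> V=0 FIRE
t=7: input=1 -> V=8
t=8: input=3 -> V=0 FIRE
t=9: input=4 -> V=0 FIRE
t=10: input=3 -> V=0 FIRE
t=11: input=3 -> V=0 FIRE
t=12: input=1 -> V=8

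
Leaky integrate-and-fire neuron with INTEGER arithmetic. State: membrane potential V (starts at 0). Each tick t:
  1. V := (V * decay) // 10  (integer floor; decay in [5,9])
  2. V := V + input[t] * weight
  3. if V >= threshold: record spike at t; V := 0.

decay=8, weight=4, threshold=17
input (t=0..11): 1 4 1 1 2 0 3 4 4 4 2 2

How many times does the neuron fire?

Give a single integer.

Answer: 4

Derivation:
t=0: input=1 -> V=4
t=1: input=4 -> V=0 FIRE
t=2: input=1 -> V=4
t=3: input=1 -> V=7
t=4: input=2 -> V=13
t=5: input=0 -> V=10
t=6: input=3 -> V=0 FIRE
t=7: input=4 -> V=16
t=8: input=4 -> V=0 FIRE
t=9: input=4 -> V=16
t=10: input=2 -> V=0 FIRE
t=11: input=2 -> V=8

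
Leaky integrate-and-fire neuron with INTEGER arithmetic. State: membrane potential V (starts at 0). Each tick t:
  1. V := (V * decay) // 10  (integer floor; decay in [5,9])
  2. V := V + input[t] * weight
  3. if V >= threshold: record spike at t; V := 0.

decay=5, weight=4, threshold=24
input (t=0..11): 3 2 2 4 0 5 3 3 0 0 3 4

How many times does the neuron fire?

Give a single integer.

t=0: input=3 -> V=12
t=1: input=2 -> V=14
t=2: input=2 -> V=15
t=3: input=4 -> V=23
t=4: input=0 -> V=11
t=5: input=5 -> V=0 FIRE
t=6: input=3 -> V=12
t=7: input=3 -> V=18
t=8: input=0 -> V=9
t=9: input=0 -> V=4
t=10: input=3 -> V=14
t=11: input=4 -> V=23

Answer: 1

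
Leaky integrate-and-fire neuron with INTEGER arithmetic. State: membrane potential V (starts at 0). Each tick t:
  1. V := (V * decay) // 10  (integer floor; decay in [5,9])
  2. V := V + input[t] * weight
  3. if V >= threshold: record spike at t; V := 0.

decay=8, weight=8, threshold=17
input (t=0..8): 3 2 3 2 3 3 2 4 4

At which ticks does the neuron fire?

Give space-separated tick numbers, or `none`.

t=0: input=3 -> V=0 FIRE
t=1: input=2 -> V=16
t=2: input=3 -> V=0 FIRE
t=3: input=2 -> V=16
t=4: input=3 -> V=0 FIRE
t=5: input=3 -> V=0 FIRE
t=6: input=2 -> V=16
t=7: input=4 -> V=0 FIRE
t=8: input=4 -> V=0 FIRE

Answer: 0 2 4 5 7 8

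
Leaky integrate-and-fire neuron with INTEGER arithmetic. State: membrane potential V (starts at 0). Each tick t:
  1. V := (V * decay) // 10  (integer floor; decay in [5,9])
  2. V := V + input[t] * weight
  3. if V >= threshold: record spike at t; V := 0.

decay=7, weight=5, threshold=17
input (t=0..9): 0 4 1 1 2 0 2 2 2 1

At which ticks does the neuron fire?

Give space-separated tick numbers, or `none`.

Answer: 1 6 8

Derivation:
t=0: input=0 -> V=0
t=1: input=4 -> V=0 FIRE
t=2: input=1 -> V=5
t=3: input=1 -> V=8
t=4: input=2 -> V=15
t=5: input=0 -> V=10
t=6: input=2 -> V=0 FIRE
t=7: input=2 -> V=10
t=8: input=2 -> V=0 FIRE
t=9: input=1 -> V=5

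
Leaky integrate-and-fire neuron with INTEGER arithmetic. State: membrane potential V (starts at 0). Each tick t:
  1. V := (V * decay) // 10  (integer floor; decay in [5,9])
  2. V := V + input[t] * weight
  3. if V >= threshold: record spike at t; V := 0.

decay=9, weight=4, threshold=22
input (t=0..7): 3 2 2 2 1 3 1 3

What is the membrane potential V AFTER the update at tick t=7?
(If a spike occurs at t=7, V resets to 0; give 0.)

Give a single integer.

t=0: input=3 -> V=12
t=1: input=2 -> V=18
t=2: input=2 -> V=0 FIRE
t=3: input=2 -> V=8
t=4: input=1 -> V=11
t=5: input=3 -> V=21
t=6: input=1 -> V=0 FIRE
t=7: input=3 -> V=12

Answer: 12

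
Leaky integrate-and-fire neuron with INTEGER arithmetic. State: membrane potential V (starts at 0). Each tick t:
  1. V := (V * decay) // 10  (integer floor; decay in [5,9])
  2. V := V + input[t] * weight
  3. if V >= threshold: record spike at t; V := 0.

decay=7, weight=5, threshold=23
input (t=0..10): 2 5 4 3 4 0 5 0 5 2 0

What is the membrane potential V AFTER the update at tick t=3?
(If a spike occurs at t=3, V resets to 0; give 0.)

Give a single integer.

t=0: input=2 -> V=10
t=1: input=5 -> V=0 FIRE
t=2: input=4 -> V=20
t=3: input=3 -> V=0 FIRE
t=4: input=4 -> V=20
t=5: input=0 -> V=14
t=6: input=5 -> V=0 FIRE
t=7: input=0 -> V=0
t=8: input=5 -> V=0 FIRE
t=9: input=2 -> V=10
t=10: input=0 -> V=7

Answer: 0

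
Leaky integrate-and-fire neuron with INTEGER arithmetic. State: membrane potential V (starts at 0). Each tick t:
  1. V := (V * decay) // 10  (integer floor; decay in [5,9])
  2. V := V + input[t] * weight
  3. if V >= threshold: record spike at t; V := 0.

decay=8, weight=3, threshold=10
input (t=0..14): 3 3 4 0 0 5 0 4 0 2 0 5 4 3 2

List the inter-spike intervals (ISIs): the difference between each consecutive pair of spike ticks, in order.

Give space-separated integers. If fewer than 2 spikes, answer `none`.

Answer: 1 3 2 4 1 2

Derivation:
t=0: input=3 -> V=9
t=1: input=3 -> V=0 FIRE
t=2: input=4 -> V=0 FIRE
t=3: input=0 -> V=0
t=4: input=0 -> V=0
t=5: input=5 -> V=0 FIRE
t=6: input=0 -> V=0
t=7: input=4 -> V=0 FIRE
t=8: input=0 -> V=0
t=9: input=2 -> V=6
t=10: input=0 -> V=4
t=11: input=5 -> V=0 FIRE
t=12: input=4 -> V=0 FIRE
t=13: input=3 -> V=9
t=14: input=2 -> V=0 FIRE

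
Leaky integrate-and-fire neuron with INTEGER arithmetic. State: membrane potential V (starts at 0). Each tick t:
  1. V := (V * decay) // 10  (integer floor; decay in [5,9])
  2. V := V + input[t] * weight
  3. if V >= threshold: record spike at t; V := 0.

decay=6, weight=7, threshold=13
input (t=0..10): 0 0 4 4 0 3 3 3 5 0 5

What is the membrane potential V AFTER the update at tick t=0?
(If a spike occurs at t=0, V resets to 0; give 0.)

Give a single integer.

Answer: 0

Derivation:
t=0: input=0 -> V=0
t=1: input=0 -> V=0
t=2: input=4 -> V=0 FIRE
t=3: input=4 -> V=0 FIRE
t=4: input=0 -> V=0
t=5: input=3 -> V=0 FIRE
t=6: input=3 -> V=0 FIRE
t=7: input=3 -> V=0 FIRE
t=8: input=5 -> V=0 FIRE
t=9: input=0 -> V=0
t=10: input=5 -> V=0 FIRE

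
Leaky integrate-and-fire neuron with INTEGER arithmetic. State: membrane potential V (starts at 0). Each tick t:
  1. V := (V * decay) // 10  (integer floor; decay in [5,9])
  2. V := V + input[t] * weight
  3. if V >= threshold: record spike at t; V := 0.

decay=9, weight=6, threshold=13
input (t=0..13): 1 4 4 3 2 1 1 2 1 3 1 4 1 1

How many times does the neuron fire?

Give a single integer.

Answer: 7

Derivation:
t=0: input=1 -> V=6
t=1: input=4 -> V=0 FIRE
t=2: input=4 -> V=0 FIRE
t=3: input=3 -> V=0 FIRE
t=4: input=2 -> V=12
t=5: input=1 -> V=0 FIRE
t=6: input=1 -> V=6
t=7: input=2 -> V=0 FIRE
t=8: input=1 -> V=6
t=9: input=3 -> V=0 FIRE
t=10: input=1 -> V=6
t=11: input=4 -> V=0 FIRE
t=12: input=1 -> V=6
t=13: input=1 -> V=11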